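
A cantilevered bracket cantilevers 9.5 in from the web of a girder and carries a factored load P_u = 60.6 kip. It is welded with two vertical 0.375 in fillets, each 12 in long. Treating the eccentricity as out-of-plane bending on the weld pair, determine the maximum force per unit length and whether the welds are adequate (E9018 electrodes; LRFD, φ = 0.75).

E90XX → F_EXX = 90 ksi.
L_w = 2 × 12 = 24 in; section modulus (unit throat) S = 2 × L²/6 = 48 in².
Direct shear f_v = P/L_w = 60.6/24 = 2.525 kip/in.
Moment M = P × e = 60.6 × 9.5 = 575.7 kip·in; bending f_b = M/S = 11.99 kip/in.
f_max = √(f_v² + f_b²) = √(2.525² + 11.99²) = 12.26 kip/in.
φr_n = 0.75 × 0.6 × 90 × (0.707 × 0.375) = 10.74 kip/in → NOT adequate.

f_max ≈ 12.3 kip/in; NOT adequate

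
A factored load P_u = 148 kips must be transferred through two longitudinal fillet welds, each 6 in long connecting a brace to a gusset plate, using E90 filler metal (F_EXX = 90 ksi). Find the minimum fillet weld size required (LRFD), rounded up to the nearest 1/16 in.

w = 7/16 in

Total weld length L = 12 in.
Required throat t_e = P_u / (φ × 0.6 F_EXX × L) = 148 / (0.75 × 0.6 × 90 × 12) = 0.3045 in.
Required leg w = t_e / 0.707 = 0.4307 in → use 7/16 in.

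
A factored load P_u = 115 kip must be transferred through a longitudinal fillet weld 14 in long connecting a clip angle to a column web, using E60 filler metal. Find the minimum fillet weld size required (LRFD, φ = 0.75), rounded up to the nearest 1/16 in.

w = 7/16 in

E60XX → F_EXX = 60 ksi.
Total weld length L = 14 in.
Required throat t_e = P_u / (φ × 0.6 F_EXX × L) = 115 / (0.75 × 0.6 × 60 × 14) = 0.3042 in.
Required leg w = t_e / 0.707 = 0.4303 in → use 7/16 in.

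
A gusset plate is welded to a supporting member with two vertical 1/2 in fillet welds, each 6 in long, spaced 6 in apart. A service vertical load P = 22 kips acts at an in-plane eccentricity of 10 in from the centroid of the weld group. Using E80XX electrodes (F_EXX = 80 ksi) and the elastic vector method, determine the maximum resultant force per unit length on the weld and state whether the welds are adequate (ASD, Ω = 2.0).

Total weld length L_w = 12 in. Treat welds as unit-width lines.
Polar moment about centroid: J = 2[d³/12 + d(b/2)²] = 2[6³/12 + 6×3²] = 144 in³.
Direct shear f_v = P/L_w = 22 / 12 = 1.833 kip/in (vertical).
Torsion M = P·e = 22 × 10 = 220 kip·in.
Critical point at (x, y) = (3, 3) from centroid. f_tx = M·y/J = 4.583 kip/in; f_ty = M·x/J = 4.583 kip/in.
Resultant f_max = √[f_tx² + (f_v + f_ty)²] = √[4.583² + (1.833 + 4.583)²] = 7.885 kip/in.
Capacity per unit length: r_n/Ω = (1/2.0) × 0.6 × 80 × (0.707 × 0.5) = 8.484 kip/in.
7.885 ≤ 8.484 → adequate.

f_max ≈ 7.89 kip/in; adequate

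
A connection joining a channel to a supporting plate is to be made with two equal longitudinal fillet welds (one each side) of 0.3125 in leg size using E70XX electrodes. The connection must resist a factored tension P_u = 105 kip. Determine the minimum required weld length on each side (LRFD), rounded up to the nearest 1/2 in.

E70XX → F_EXX = 70 ksi.
Throat t_e = 0.707 × 0.3125 = 0.2209 in.
φr_n = 0.75 × 0.6 × 70 × 0.2209 = 6.96 kip/in.
L_req = P_u / φr_n = 105 / 6.96 = 15.09 in total.
Per side: 15.09 / 2 = 7.544 in.
Round up → use L = 8 in on each side.

L = 8 in on each side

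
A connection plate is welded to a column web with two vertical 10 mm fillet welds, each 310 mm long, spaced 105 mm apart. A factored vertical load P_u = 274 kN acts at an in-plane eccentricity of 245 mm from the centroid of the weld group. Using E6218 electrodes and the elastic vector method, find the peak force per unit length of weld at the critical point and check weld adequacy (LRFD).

f_max ≈ 1840 N/mm; adequate

E62XX → F_EXX = 620 MPa.
Total weld length L_w = 620 mm. Treat welds as unit-width lines.
Polar moment about centroid: J = 2[d³/12 + d(b/2)²] = 2[310³/12 + 310×52.5²] = 6674000 mm³.
Direct shear f_v = P/L_w = 274×10³ / 620 = 441.9 N/mm (vertical).
Torsion M = P·e = 274×10³ × 245 = 67130000 N·mm.
Critical point at (x, y) = (52.5, 155) from centroid. f_tx = M·y/J = 1559 N/mm; f_ty = M·x/J = 528.1 N/mm.
Resultant f_max = √[f_tx² + (f_v + f_ty)²] = √[1559² + (441.9 + 528.1)²] = 1836 N/mm.
Capacity per unit length: φr_n = 0.75 × 0.6 × 620 × (0.707 × 10) = 1973 N/mm.
1836 ≤ 1973 → adequate.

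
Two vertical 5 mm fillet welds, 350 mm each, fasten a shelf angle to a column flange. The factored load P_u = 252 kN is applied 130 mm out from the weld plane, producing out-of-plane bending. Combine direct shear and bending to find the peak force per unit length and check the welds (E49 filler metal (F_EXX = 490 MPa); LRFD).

f_max ≈ 879 N/mm; NOT adequate

L_w = 2 × 350 = 700 mm; section modulus (unit throat) S = 2 × L²/6 = 40830 mm².
Direct shear f_v = P/L_w = 252×10³/700 = 360 N/mm.
Moment M = P × e = 252×10³ × 130 = 32760000 N·mm; bending f_b = M/S = 802.3 N/mm.
f_max = √(f_v² + f_b²) = √(360² + 802.3²) = 879.4 N/mm.
φr_n = 0.75 × 0.6 × 490 × (0.707 × 5) = 779.5 N/mm → NOT adequate.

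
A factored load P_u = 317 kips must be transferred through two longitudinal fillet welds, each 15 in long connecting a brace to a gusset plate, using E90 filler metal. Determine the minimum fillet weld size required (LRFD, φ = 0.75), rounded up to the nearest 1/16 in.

E90XX → F_EXX = 90 ksi.
Total weld length L = 30 in.
Required throat t_e = P_u / (φ × 0.6 F_EXX × L) = 317 / (0.75 × 0.6 × 90 × 30) = 0.2609 in.
Required leg w = t_e / 0.707 = 0.369 in → use 3/8 in.

w = 3/8 in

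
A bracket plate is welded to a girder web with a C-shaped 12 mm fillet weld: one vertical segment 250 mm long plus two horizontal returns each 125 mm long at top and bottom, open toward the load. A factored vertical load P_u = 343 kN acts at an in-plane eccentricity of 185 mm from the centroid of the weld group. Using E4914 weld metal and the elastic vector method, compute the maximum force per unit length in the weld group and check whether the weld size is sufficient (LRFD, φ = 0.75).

f_max ≈ 2130 N/mm; NOT adequate

E49XX → F_EXX = 490 MPa.
Total weld length L_w = 500 mm. Treat welds as unit-width lines.
Centroid: x̄ = 2×125×62.5 / 500 = 31.25 mm from the vertical weld.
Polar moment about centroid: J = I_x + I_y = [250³/12 + 2×125×125²] + [250×31.25² + 2(125³/12 + 125×31.25²)] = 6022000 mm³.
Direct shear f_v = P/L_w = 343×10³ / 500 = 686 N/mm (vertical).
Torsion M = P·e = 343×10³ × 185 = 63455000 N·mm.
Critical point at (x, y) = (93.75, 125) from centroid. f_tx = M·y/J = 1317 N/mm; f_ty = M·x/J = 987.8 N/mm.
Resultant f_max = √[f_tx² + (f_v + f_ty)²] = √[1317² + (686 + 987.8)²] = 2130 N/mm.
Capacity per unit length: φr_n = 0.75 × 0.6 × 490 × (0.707 × 12) = 1871 N/mm.
2130 > 1871 → NOT adequate.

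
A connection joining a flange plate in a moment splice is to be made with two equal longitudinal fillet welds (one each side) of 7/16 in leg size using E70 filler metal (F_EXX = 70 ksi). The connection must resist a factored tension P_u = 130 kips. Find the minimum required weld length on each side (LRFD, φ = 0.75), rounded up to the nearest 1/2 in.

Throat t_e = 0.707 × 0.4375 = 0.3093 in.
φr_n = 0.75 × 0.6 × 70 × 0.3093 = 9.743 kips/in.
L_req = P_u / φr_n = 130 / 9.743 = 13.34 in total.
Per side: 13.34 / 2 = 6.671 in.
Round up → use L = 7 in on each side.

L = 7 in on each side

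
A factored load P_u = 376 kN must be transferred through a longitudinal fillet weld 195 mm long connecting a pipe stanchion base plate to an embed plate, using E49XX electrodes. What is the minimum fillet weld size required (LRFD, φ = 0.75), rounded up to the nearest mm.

w = 13 mm

E49XX → F_EXX = 490 MPa.
Total weld length L = 195 mm.
Required throat t_e = P_u / (φ × 0.6 F_EXX × L) = 376 / (0.75 × 0.6 × 490 × 195 × 10⁻³) = 8.745 mm.
Required leg w = t_e / 0.707 = 12.37 mm → use 13 mm.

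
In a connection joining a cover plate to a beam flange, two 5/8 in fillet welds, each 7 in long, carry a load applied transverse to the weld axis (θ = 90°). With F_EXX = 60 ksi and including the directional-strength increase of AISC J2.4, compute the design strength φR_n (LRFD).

t_e = 0.707 × 0.625 = 0.4419 in; A_we = 0.4419 × 14 = 6.186 in².
Directional factor: 1.0 + 0.5 sin^1.5(90°) = 1.5.
F_nw = 0.6 × 60 × 1.5 = 54 ksi.
φR_n = 0.75 × 54 × 6.186 = 250.5 kip.

φR_n ≈ 251 kip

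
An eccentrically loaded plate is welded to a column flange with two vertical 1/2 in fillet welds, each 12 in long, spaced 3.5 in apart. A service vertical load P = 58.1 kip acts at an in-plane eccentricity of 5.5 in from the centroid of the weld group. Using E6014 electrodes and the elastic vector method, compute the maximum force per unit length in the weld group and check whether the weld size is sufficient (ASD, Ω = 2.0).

f_max ≈ 6.62 kip/in; NOT adequate

E60XX → F_EXX = 60 ksi.
Total weld length L_w = 24 in. Treat welds as unit-width lines.
Polar moment about centroid: J = 2[d³/12 + d(b/2)²] = 2[12³/12 + 12×1.75²] = 361.5 in³.
Direct shear f_v = P/L_w = 58.1 / 24 = 2.421 kip/in (vertical).
Torsion M = P·e = 58.1 × 5.5 = 319.55 kip·in.
Critical point at (x, y) = (1.75, 6) from centroid. f_tx = M·y/J = 5.304 kip/in; f_ty = M·x/J = 1.547 kip/in.
Resultant f_max = √[f_tx² + (f_v + f_ty)²] = √[5.304² + (2.421 + 1.547)²] = 6.624 kip/in.
Capacity per unit length: r_n/Ω = (1/2.0) × 0.6 × 60 × (0.707 × 0.5) = 6.363 kip/in.
6.624 > 6.363 → NOT adequate.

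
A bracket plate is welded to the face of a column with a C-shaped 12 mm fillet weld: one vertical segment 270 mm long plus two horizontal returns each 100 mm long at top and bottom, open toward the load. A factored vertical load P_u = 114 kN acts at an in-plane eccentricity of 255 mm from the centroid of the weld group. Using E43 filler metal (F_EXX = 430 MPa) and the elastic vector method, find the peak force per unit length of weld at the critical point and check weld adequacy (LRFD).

f_max ≈ 937 N/mm; adequate

Total weld length L_w = 470 mm. Treat welds as unit-width lines.
Centroid: x̄ = 2×100×50 / 470 = 21.28 mm from the vertical weld.
Polar moment about centroid: J = I_x + I_y = [270³/12 + 2×100×135²] + [270×21.28² + 2(100³/12 + 100×28.72²)] = 5739000 mm³.
Direct shear f_v = P/L_w = 114×10³ / 470 = 242.6 N/mm (vertical).
Torsion M = P·e = 114×10³ × 255 = 29070000 N·mm.
Critical point at (x, y) = (78.72, 135) from centroid. f_tx = M·y/J = 683.8 N/mm; f_ty = M·x/J = 398.8 N/mm.
Resultant f_max = √[f_tx² + (f_v + f_ty)²] = √[683.8² + (242.6 + 398.8)²] = 937.5 N/mm.
Capacity per unit length: φr_n = 0.75 × 0.6 × 430 × (0.707 × 12) = 1642 N/mm.
937.5 ≤ 1642 → adequate.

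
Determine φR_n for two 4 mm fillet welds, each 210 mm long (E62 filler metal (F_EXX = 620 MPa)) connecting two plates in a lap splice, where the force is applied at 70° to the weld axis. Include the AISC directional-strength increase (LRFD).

φR_n ≈ 482 kN

t_e = 0.707 × 4 = 2.828 mm; A_we = 2.828 × 420 = 1188 mm².
Directional factor: 1.0 + 0.5 sin^1.5(70°) = 1.455.
F_nw = 0.6 × 620 × 1.455 = 541.4 MPa.
φR_n = 0.75 × 541.4 × 1188 × 10⁻³ = 482.3 kN.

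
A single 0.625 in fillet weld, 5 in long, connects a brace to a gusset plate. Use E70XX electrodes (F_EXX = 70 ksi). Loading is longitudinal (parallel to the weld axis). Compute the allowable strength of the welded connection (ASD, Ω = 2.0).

Effective throat t_e = 0.707 × 0.625 = 0.4419 in.
Total length L = 5 in; A_we = 0.4419 × 5 = 2.209 in².
F_nw = 0.6 F_EXX = 0.6 × 70 = 42 ksi.
R_n = 42 × 2.209 = 92.79 kip; R_n/Ω = 92.79/2.0 = 46.4 kip.

R_n/Ω ≈ 46.4 kip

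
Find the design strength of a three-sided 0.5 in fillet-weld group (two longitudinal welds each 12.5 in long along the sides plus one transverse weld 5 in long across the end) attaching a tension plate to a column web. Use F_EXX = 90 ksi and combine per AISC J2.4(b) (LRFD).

φR_n ≈ 430 kip

t_e = 0.707 × 0.5 = 0.3535 in.
R_nwl = 0.6 × 90 × 0.3535 × 25 = 477.2 kip (longitudinal, 2 welds).
R_nwt = 0.6 × 90 × 0.3535 × 5 = 95.44 kip (transverse, base value).
(i) R_nwl + R_nwt = 572.7 kip; (ii) 0.85 R_nwl + 1.5 R_nwt = 548.8 kip.
R_n = max = 572.7 kip [governs: (i)]; φR_n = 429.5 kip.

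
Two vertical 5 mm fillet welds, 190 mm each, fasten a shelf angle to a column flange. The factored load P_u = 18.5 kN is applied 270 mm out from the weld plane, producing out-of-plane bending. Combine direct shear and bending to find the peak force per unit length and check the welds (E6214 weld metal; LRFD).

f_max ≈ 418 N/mm; adequate

E62XX → F_EXX = 620 MPa.
L_w = 2 × 190 = 380 mm; section modulus (unit throat) S = 2 × L²/6 = 12030 mm².
Direct shear f_v = P/L_w = 18.5×10³/380 = 48.68 N/mm.
Moment M = P × e = 18.5×10³ × 270 = 4995000 N·mm; bending f_b = M/S = 415.1 N/mm.
f_max = √(f_v² + f_b²) = √(48.68² + 415.1²) = 417.9 N/mm.
φr_n = 0.75 × 0.6 × 620 × (0.707 × 5) = 986.3 N/mm → adequate.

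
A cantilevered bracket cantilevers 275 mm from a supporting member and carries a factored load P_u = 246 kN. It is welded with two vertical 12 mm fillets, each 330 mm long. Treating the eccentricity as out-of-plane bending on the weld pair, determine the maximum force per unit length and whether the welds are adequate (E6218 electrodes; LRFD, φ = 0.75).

f_max ≈ 1900 N/mm; adequate

E62XX → F_EXX = 620 MPa.
L_w = 2 × 330 = 660 mm; section modulus (unit throat) S = 2 × L²/6 = 36300 mm².
Direct shear f_v = P/L_w = 246×10³/660 = 372.7 N/mm.
Moment M = P × e = 246×10³ × 275 = 67650000 N·mm; bending f_b = M/S = 1864 N/mm.
f_max = √(f_v² + f_b²) = √(372.7² + 1864²) = 1901 N/mm.
φr_n = 0.75 × 0.6 × 620 × (0.707 × 12) = 2367 N/mm → adequate.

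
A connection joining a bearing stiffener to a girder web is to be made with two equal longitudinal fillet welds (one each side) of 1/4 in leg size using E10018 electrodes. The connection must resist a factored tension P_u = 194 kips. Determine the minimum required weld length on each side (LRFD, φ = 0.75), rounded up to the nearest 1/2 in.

E100XX → F_EXX = 100 ksi.
Throat t_e = 0.707 × 0.25 = 0.1767 in.
φr_n = 0.75 × 0.6 × 100 × 0.1767 = 7.954 kips/in.
L_req = P_u / φr_n = 194 / 7.954 = 24.39 in total.
Per side: 24.39 / 2 = 12.2 in.
Round up → use L = 12.5 in on each side.

L = 12.5 in on each side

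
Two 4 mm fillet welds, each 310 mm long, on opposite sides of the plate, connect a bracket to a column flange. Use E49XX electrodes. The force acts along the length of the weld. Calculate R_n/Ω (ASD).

R_n/Ω ≈ 258 kN

E49XX → F_EXX = 490 MPa.
Effective throat t_e = 0.707 × 4 = 2.828 mm.
Total length L = 620 mm; A_we = 2.828 × 620 = 1753 mm².
F_nw = 0.6 F_EXX = 0.6 × 490 = 294 MPa.
R_n = 294 × 1753 × 10⁻³ = 515.5 kN; R_n/Ω = 515.5/2.0 = 257.7 kN.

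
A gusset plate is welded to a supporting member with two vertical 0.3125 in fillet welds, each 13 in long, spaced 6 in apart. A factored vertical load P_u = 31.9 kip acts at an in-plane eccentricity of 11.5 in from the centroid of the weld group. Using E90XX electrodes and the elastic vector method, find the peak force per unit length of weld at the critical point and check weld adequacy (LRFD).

f_max ≈ 5.02 kip/in; adequate

E90XX → F_EXX = 90 ksi.
Total weld length L_w = 26 in. Treat welds as unit-width lines.
Polar moment about centroid: J = 2[d³/12 + d(b/2)²] = 2[13³/12 + 13×3²] = 600.2 in³.
Direct shear f_v = P/L_w = 31.9 / 26 = 1.227 kip/in (vertical).
Torsion M = P·e = 31.9 × 11.5 = 366.85 kip·in.
Critical point at (x, y) = (3, 6.5) from centroid. f_tx = M·y/J = 3.973 kip/in; f_ty = M·x/J = 1.834 kip/in.
Resultant f_max = √[f_tx² + (f_v + f_ty)²] = √[3.973² + (1.227 + 1.834)²] = 5.015 kip/in.
Capacity per unit length: φr_n = 0.75 × 0.6 × 90 × (0.707 × 0.3125) = 8.948 kip/in.
5.015 ≤ 8.948 → adequate.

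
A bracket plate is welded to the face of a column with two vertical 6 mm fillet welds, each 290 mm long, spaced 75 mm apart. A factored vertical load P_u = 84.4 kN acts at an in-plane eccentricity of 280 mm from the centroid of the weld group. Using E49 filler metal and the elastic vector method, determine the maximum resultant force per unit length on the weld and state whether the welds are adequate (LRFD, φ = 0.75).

f_max ≈ 775 N/mm; adequate

E49XX → F_EXX = 490 MPa.
Total weld length L_w = 580 mm. Treat welds as unit-width lines.
Polar moment about centroid: J = 2[d³/12 + d(b/2)²] = 2[290³/12 + 290×37.5²] = 4880000 mm³.
Direct shear f_v = P/L_w = 84.4×10³ / 580 = 145.5 N/mm (vertical).
Torsion M = P·e = 84.4×10³ × 280 = 23632000 N·mm.
Critical point at (x, y) = (37.5, 145) from centroid. f_tx = M·y/J = 702.1 N/mm; f_ty = M·x/J = 181.6 N/mm.
Resultant f_max = √[f_tx² + (f_v + f_ty)²] = √[702.1² + (145.5 + 181.6)²] = 774.6 N/mm.
Capacity per unit length: φr_n = 0.75 × 0.6 × 490 × (0.707 × 6) = 935.4 N/mm.
774.6 ≤ 935.4 → adequate.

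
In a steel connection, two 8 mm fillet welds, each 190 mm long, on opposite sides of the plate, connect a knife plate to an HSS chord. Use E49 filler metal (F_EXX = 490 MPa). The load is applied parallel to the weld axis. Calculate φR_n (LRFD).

φR_n ≈ 474 kN

Effective throat t_e = 0.707 × 8 = 5.656 mm.
Total length L = 380 mm; A_we = 5.656 × 380 = 2149 mm².
F_nw = 0.6 F_EXX = 0.6 × 490 = 294 MPa.
φR_n = 0.75 × 294 × 2149 × 10⁻³ = 473.9 kN.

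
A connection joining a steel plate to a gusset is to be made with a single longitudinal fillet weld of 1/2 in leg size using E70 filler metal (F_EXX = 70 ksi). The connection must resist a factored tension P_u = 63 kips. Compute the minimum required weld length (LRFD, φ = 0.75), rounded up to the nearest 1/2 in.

L = 6 in

Throat t_e = 0.707 × 0.5 = 0.3535 in.
φr_n = 0.75 × 0.6 × 70 × 0.3535 = 11.14 kips/in.
L_req = P_u / φr_n = 63 / 11.14 = 5.658 in total.
Round up → use L = 6 in.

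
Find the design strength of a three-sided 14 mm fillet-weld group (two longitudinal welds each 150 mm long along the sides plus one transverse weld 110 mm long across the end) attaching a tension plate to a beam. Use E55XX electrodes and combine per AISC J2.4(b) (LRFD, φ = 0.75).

φR_n ≈ 1030 kN

E55XX → F_EXX = 550 MPa.
t_e = 0.707 × 14 = 9.898 mm.
R_nwl = 0.6 × 550 × 9.898 × 300 × 10⁻³ = 979.9 kN (longitudinal, 2 welds).
R_nwt = 0.6 × 550 × 9.898 × 110 × 10⁻³ = 359.3 kN (transverse, base value).
(i) R_nwl + R_nwt = 1339 kN; (ii) 0.85 R_nwl + 1.5 R_nwt = 1372 kN.
R_n = max = 1372 kN [governs: (ii)]; φR_n = 1029 kN.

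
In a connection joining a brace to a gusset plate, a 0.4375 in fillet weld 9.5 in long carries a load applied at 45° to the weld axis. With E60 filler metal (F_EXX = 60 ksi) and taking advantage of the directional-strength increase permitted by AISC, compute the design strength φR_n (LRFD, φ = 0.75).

t_e = 0.707 × 0.4375 = 0.3093 in; A_we = 0.3093 × 9.5 = 2.938 in².
Directional factor: 1.0 + 0.5 sin^1.5(45°) = 1.297.
F_nw = 0.6 × 60 × 1.297 = 46.7 ksi.
φR_n = 0.75 × 46.7 × 2.938 = 102.9 kips.

φR_n ≈ 103 kips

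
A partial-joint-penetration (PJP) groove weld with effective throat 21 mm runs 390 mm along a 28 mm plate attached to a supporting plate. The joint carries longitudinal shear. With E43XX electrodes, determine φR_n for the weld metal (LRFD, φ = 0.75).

E43XX → F_EXX = 430 MPa.
Effective throat (given) t_e = 21 mm.
A_we = 21 × 390 = 8190 mm².
F_nw = 0.6 F_EXX = 258 MPa.
φR_n = 0.75 × 258 × 8190 × 10⁻³ = 1585 kN.

φR_n ≈ 1580 kN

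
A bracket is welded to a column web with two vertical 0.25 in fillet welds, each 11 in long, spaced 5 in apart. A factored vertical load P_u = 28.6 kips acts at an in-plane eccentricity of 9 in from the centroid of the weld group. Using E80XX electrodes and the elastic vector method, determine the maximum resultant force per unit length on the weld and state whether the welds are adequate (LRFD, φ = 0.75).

f_max ≈ 5.01 kip/in; adequate

E80XX → F_EXX = 80 ksi.
Total weld length L_w = 22 in. Treat welds as unit-width lines.
Polar moment about centroid: J = 2[d³/12 + d(b/2)²] = 2[11³/12 + 11×2.5²] = 359.3 in³.
Direct shear f_v = P/L_w = 28.6 / 22 = 1.3 kip/in (vertical).
Torsion M = P·e = 28.6 × 9 = 257.4 kip·in.
Critical point at (x, y) = (2.5, 5.5) from centroid. f_tx = M·y/J = 3.94 kip/in; f_ty = M·x/J = 1.791 kip/in.
Resultant f_max = √[f_tx² + (f_v + f_ty)²] = √[3.94² + (1.3 + 1.791)²] = 5.008 kip/in.
Capacity per unit length: φr_n = 0.75 × 0.6 × 80 × (0.707 × 0.25) = 6.363 kip/in.
5.008 ≤ 6.363 → adequate.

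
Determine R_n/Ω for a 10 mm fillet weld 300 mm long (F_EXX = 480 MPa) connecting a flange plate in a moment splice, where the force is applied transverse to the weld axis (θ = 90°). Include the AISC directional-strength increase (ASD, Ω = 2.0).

R_n/Ω ≈ 458 kN

t_e = 0.707 × 10 = 7.07 mm; A_we = 7.07 × 300 = 2121 mm².
Directional factor: 1.0 + 0.5 sin^1.5(90°) = 1.5.
F_nw = 0.6 × 480 × 1.5 = 432 MPa.
R_n/Ω = (432 × 2121) / 2.0 × 10⁻³ = 458.1 kN.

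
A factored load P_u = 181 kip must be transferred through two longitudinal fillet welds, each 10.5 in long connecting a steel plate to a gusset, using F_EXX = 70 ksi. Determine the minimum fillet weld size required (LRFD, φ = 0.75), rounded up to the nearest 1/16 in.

w = 7/16 in

Total weld length L = 21 in.
Required throat t_e = P_u / (φ × 0.6 F_EXX × L) = 181 / (0.75 × 0.6 × 70 × 21) = 0.2736 in.
Required leg w = t_e / 0.707 = 0.387 in → use 7/16 in.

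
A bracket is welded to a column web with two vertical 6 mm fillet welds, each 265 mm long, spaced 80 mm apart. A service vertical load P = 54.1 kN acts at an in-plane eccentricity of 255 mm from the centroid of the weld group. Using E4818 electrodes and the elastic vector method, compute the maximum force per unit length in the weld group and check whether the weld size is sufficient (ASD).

f_max ≈ 522 N/mm; adequate

E48XX → F_EXX = 480 MPa.
Total weld length L_w = 530 mm. Treat welds as unit-width lines.
Polar moment about centroid: J = 2[d³/12 + d(b/2)²] = 2[265³/12 + 265×40²] = 3950000 mm³.
Direct shear f_v = P/L_w = 54.1×10³ / 530 = 102.1 N/mm (vertical).
Torsion M = P·e = 54.1×10³ × 255 = 13796000 N·mm.
Critical point at (x, y) = (40, 132.5) from centroid. f_tx = M·y/J = 462.8 N/mm; f_ty = M·x/J = 139.7 N/mm.
Resultant f_max = √[f_tx² + (f_v + f_ty)²] = √[462.8² + (102.1 + 139.7)²] = 522.2 N/mm.
Capacity per unit length: r_n/Ω = (1/2.0) × 0.6 × 480 × (0.707 × 6) = 610.8 N/mm.
522.2 ≤ 610.8 → adequate.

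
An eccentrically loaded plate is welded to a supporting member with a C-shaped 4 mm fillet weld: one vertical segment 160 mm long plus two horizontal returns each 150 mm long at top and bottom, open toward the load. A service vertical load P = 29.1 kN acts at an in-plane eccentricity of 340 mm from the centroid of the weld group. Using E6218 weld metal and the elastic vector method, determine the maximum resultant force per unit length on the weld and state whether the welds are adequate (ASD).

f_max ≈ 425 N/mm; adequate

E62XX → F_EXX = 620 MPa.
Total weld length L_w = 460 mm. Treat welds as unit-width lines.
Centroid: x̄ = 2×150×75 / 460 = 48.91 mm from the vertical weld.
Polar moment about centroid: J = I_x + I_y = [160³/12 + 2×150×80²] + [160×48.91² + 2(150³/12 + 150×26.09²)] = 3411000 mm³.
Direct shear f_v = P/L_w = 29.1×10³ / 460 = 63.26 N/mm (vertical).
Torsion M = P·e = 29.1×10³ × 340 = 9894000 N·mm.
Critical point at (x, y) = (101.1, 80) from centroid. f_tx = M·y/J = 232.1 N/mm; f_ty = M·x/J = 293.2 N/mm.
Resultant f_max = √[f_tx² + (f_v + f_ty)²] = √[232.1² + (63.26 + 293.2)²] = 425.4 N/mm.
Capacity per unit length: r_n/Ω = (1/2.0) × 0.6 × 620 × (0.707 × 4) = 526 N/mm.
425.4 ≤ 526 → adequate.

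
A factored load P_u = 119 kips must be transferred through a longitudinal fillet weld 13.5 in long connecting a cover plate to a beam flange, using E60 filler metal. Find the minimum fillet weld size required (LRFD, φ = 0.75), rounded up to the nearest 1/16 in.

E60XX → F_EXX = 60 ksi.
Total weld length L = 13.5 in.
Required throat t_e = P_u / (φ × 0.6 F_EXX × L) = 119 / (0.75 × 0.6 × 60 × 13.5) = 0.3265 in.
Required leg w = t_e / 0.707 = 0.4618 in → use 1/2 in.

w = 1/2 in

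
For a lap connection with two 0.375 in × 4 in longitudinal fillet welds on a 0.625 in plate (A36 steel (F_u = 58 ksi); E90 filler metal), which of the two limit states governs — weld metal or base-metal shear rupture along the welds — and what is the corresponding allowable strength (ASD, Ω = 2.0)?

R_n/Ω ≈ 57.3 kip (weld metal governs)

E90XX → F_EXX = 90 ksi.
t_e = 0.707 × 0.375 = 0.2651 in; L = 8 in.
Weld metal: R_n/Ω = (1/2.0) × 0.6 × 90 × 0.2651 × 8 = 57.27 kip.
Base metal (shear rupture): R_n/Ω = (1/2.0) × 0.6 × 58 × 0.625 × 8 = 87 kip.
Governing: weld metal.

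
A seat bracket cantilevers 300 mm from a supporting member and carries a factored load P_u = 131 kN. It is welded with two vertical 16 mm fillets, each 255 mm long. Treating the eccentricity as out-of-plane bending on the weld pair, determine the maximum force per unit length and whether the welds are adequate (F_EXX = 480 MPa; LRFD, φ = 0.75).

L_w = 2 × 255 = 510 mm; section modulus (unit throat) S = 2 × L²/6 = 21680 mm².
Direct shear f_v = P/L_w = 131×10³/510 = 256.9 N/mm.
Moment M = P × e = 131×10³ × 300 = 39300000 N·mm; bending f_b = M/S = 1813 N/mm.
f_max = √(f_v² + f_b²) = √(256.9² + 1813²) = 1831 N/mm.
φr_n = 0.75 × 0.6 × 480 × (0.707 × 16) = 2443 N/mm → adequate.

f_max ≈ 1830 N/mm; adequate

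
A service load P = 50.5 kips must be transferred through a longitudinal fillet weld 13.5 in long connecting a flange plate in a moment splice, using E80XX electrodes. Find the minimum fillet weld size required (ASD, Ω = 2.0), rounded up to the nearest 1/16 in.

w = 1/4 in

E80XX → F_EXX = 80 ksi.
Total weld length L = 13.5 in.
Required throat t_e = P × Ω / (0.6 F_EXX × L) = 50.5 × 2.0 / (0.6 × 80 × 13.5) = 0.1559 in.
Required leg w = t_e / 0.707 = 0.2205 in → use 1/4 in.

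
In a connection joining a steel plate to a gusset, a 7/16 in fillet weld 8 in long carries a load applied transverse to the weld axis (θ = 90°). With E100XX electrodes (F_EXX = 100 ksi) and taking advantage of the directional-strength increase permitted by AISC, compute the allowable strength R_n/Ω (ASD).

R_n/Ω ≈ 111 kip

t_e = 0.707 × 0.4375 = 0.3093 in; A_we = 0.3093 × 8 = 2.474 in².
Directional factor: 1.0 + 0.5 sin^1.5(90°) = 1.5.
F_nw = 0.6 × 100 × 1.5 = 90 ksi.
R_n/Ω = (90 × 2.474) / 2.0 = 111.4 kip.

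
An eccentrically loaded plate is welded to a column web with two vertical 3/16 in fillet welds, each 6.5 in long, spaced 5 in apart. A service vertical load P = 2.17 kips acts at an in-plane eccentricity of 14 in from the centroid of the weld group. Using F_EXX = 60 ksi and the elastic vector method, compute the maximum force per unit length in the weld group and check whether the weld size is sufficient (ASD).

Total weld length L_w = 13 in. Treat welds as unit-width lines.
Polar moment about centroid: J = 2[d³/12 + d(b/2)²] = 2[6.5³/12 + 6.5×2.5²] = 127 in³.
Direct shear f_v = P/L_w = 2.17 / 13 = 0.1669 kip/in (vertical).
Torsion M = P·e = 2.17 × 14 = 30.38 kip·in.
Critical point at (x, y) = (2.5, 3.25) from centroid. f_tx = M·y/J = 0.7773 kip/in; f_ty = M·x/J = 0.5979 kip/in.
Resultant f_max = √[f_tx² + (f_v + f_ty)²] = √[0.7773² + (0.1669 + 0.5979)²] = 1.091 kip/in.
Capacity per unit length: r_n/Ω = (1/2.0) × 0.6 × 60 × (0.707 × 0.1875) = 2.386 kip/in.
1.091 ≤ 2.386 → adequate.

f_max ≈ 1.09 kip/in; adequate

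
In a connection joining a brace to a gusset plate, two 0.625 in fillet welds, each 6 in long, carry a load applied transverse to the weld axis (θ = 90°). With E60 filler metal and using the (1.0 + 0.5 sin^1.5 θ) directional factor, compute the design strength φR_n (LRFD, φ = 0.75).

φR_n ≈ 215 kips

E60XX → F_EXX = 60 ksi.
t_e = 0.707 × 0.625 = 0.4419 in; A_we = 0.4419 × 12 = 5.302 in².
Directional factor: 1.0 + 0.5 sin^1.5(90°) = 1.5.
F_nw = 0.6 × 60 × 1.5 = 54 ksi.
φR_n = 0.75 × 54 × 5.302 = 214.8 kips.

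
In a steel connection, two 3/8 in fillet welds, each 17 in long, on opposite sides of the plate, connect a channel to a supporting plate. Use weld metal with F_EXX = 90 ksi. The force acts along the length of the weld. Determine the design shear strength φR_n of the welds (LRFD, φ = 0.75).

Effective throat t_e = 0.707 × 0.375 = 0.2651 in.
Total length L = 34 in; A_we = 0.2651 × 34 = 9.014 in².
F_nw = 0.6 F_EXX = 0.6 × 90 = 54 ksi.
φR_n = 0.75 × 54 × 9.014 = 365.1 kips.

φR_n ≈ 365 kips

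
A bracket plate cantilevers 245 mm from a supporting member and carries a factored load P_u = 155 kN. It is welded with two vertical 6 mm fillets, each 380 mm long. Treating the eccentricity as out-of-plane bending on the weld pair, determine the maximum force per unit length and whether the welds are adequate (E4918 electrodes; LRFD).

f_max ≈ 815 N/mm; adequate

E49XX → F_EXX = 490 MPa.
L_w = 2 × 380 = 760 mm; section modulus (unit throat) S = 2 × L²/6 = 48130 mm².
Direct shear f_v = P/L_w = 155×10³/760 = 203.9 N/mm.
Moment M = P × e = 155×10³ × 245 = 37975000 N·mm; bending f_b = M/S = 789 N/mm.
f_max = √(f_v² + f_b²) = √(203.9² + 789²) = 814.9 N/mm.
φr_n = 0.75 × 0.6 × 490 × (0.707 × 6) = 935.4 N/mm → adequate.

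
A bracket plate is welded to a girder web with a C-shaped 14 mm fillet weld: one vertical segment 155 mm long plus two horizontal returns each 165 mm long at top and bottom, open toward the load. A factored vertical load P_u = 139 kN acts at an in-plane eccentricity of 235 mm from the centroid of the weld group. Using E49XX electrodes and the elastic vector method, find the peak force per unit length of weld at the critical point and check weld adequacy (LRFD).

f_max ≈ 1400 N/mm; adequate

E49XX → F_EXX = 490 MPa.
Total weld length L_w = 485 mm. Treat welds as unit-width lines.
Centroid: x̄ = 2×165×82.5 / 485 = 56.13 mm from the vertical weld.
Polar moment about centroid: J = I_x + I_y = [155³/12 + 2×165×77.5²] + [155×56.13² + 2(165³/12 + 165×26.37²)] = 3759000 mm³.
Direct shear f_v = P/L_w = 139×10³ / 485 = 286.6 N/mm (vertical).
Torsion M = P·e = 139×10³ × 235 = 32665000 N·mm.
Critical point at (x, y) = (108.9, 77.5) from centroid. f_tx = M·y/J = 673.5 N/mm; f_ty = M·x/J = 946.1 N/mm.
Resultant f_max = √[f_tx² + (f_v + f_ty)²] = √[673.5² + (286.6 + 946.1)²] = 1405 N/mm.
Capacity per unit length: φr_n = 0.75 × 0.6 × 490 × (0.707 × 14) = 2183 N/mm.
1405 ≤ 2183 → adequate.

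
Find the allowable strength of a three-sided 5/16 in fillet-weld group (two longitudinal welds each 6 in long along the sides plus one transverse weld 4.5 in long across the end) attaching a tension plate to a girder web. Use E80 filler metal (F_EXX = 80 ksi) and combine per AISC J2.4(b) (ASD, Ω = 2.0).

R_n/Ω ≈ 89.9 kips

t_e = 0.707 × 0.3125 = 0.2209 in.
R_nwl = 0.6 × 80 × 0.2209 × 12 = 127.3 kips (longitudinal, 2 welds).
R_nwt = 0.6 × 80 × 0.2209 × 4.5 = 47.72 kips (transverse, base value).
(i) R_nwl + R_nwt = 175 kips; (ii) 0.85 R_nwl + 1.5 R_nwt = 179.8 kips.
R_n = max = 179.8 kips [governs: (ii)]; R_n/Ω = 89.88 kips.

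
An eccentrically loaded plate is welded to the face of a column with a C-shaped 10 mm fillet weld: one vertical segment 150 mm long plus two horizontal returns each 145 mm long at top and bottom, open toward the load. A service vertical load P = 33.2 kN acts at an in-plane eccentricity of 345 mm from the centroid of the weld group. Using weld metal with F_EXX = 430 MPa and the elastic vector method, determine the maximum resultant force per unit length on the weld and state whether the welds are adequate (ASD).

Total weld length L_w = 440 mm. Treat welds as unit-width lines.
Centroid: x̄ = 2×145×72.5 / 440 = 47.78 mm from the vertical weld.
Polar moment about centroid: J = I_x + I_y = [150³/12 + 2×145×75²] + [150×47.78² + 2(145³/12 + 145×24.72²)] = 2940000 mm³.
Direct shear f_v = P/L_w = 33.2×10³ / 440 = 75.45 N/mm (vertical).
Torsion M = P·e = 33.2×10³ × 345 = 11454000 N·mm.
Critical point at (x, y) = (97.22, 75) from centroid. f_tx = M·y/J = 292.2 N/mm; f_ty = M·x/J = 378.7 N/mm.
Resultant f_max = √[f_tx² + (f_v + f_ty)²] = √[292.2² + (75.45 + 378.7)²] = 540 N/mm.
Capacity per unit length: r_n/Ω = (1/2.0) × 0.6 × 430 × (0.707 × 10) = 912 N/mm.
540 ≤ 912 → adequate.

f_max ≈ 540 N/mm; adequate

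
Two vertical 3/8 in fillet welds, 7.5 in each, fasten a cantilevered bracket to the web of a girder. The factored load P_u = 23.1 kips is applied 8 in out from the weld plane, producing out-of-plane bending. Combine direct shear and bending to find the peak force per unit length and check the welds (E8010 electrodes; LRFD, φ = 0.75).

E80XX → F_EXX = 80 ksi.
L_w = 2 × 7.5 = 15 in; section modulus (unit throat) S = 2 × L²/6 = 18.75 in².
Direct shear f_v = P/L_w = 23.1/15 = 1.54 kip/in.
Moment M = P × e = 23.1 × 8 = 184.8 kip·in; bending f_b = M/S = 9.856 kip/in.
f_max = √(f_v² + f_b²) = √(1.54² + 9.856²) = 9.976 kip/in.
φr_n = 0.75 × 0.6 × 80 × (0.707 × 0.375) = 9.544 kip/in → NOT adequate.

f_max ≈ 9.98 kip/in; NOT adequate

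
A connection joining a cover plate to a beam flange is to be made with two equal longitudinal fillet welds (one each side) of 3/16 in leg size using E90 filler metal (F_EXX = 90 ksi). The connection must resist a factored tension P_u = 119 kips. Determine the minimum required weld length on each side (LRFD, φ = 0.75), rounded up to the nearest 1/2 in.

L = 11.5 in on each side

Throat t_e = 0.707 × 0.1875 = 0.1326 in.
φr_n = 0.75 × 0.6 × 90 × 0.1326 = 5.369 kips/in.
L_req = P_u / φr_n = 119 / 5.369 = 22.17 in total.
Per side: 22.17 / 2 = 11.08 in.
Round up → use L = 11.5 in on each side.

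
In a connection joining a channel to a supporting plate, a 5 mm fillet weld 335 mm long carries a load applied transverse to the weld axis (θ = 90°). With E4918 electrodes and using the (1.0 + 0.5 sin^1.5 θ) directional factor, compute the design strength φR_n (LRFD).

φR_n ≈ 392 kN

E49XX → F_EXX = 490 MPa.
t_e = 0.707 × 5 = 3.535 mm; A_we = 3.535 × 335 = 1184 mm².
Directional factor: 1.0 + 0.5 sin^1.5(90°) = 1.5.
F_nw = 0.6 × 490 × 1.5 = 441 MPa.
φR_n = 0.75 × 441 × 1184 × 10⁻³ = 391.7 kN.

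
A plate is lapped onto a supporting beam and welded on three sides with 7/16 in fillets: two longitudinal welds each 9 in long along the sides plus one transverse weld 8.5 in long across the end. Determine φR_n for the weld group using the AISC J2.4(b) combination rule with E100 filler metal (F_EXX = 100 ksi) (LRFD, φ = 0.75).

φR_n ≈ 390 kips

t_e = 0.707 × 0.4375 = 0.3093 in.
R_nwl = 0.6 × 100 × 0.3093 × 18 = 334.1 kips (longitudinal, 2 welds).
R_nwt = 0.6 × 100 × 0.3093 × 8.5 = 157.7 kips (transverse, base value).
(i) R_nwl + R_nwt = 491.8 kips; (ii) 0.85 R_nwl + 1.5 R_nwt = 520.6 kips.
R_n = max = 520.6 kips [governs: (ii)]; φR_n = 390.4 kips.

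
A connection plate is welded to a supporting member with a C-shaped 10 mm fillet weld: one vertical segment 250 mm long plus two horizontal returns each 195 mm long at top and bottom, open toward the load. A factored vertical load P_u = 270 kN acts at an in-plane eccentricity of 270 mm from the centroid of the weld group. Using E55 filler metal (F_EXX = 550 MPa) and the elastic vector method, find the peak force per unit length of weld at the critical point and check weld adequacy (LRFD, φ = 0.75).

f_max ≈ 1670 N/mm; adequate

Total weld length L_w = 640 mm. Treat welds as unit-width lines.
Centroid: x̄ = 2×195×97.5 / 640 = 59.41 mm from the vertical weld.
Polar moment about centroid: J = I_x + I_y = [250³/12 + 2×195×125²] + [250×59.41² + 2(195³/12 + 195×38.09²)] = 10080000 mm³.
Direct shear f_v = P/L_w = 270×10³ / 640 = 421.9 N/mm (vertical).
Torsion M = P·e = 270×10³ × 270 = 72900000 N·mm.
Critical point at (x, y) = (135.6, 125) from centroid. f_tx = M·y/J = 904 N/mm; f_ty = M·x/J = 980.6 N/mm.
Resultant f_max = √[f_tx² + (f_v + f_ty)²] = √[904² + (421.9 + 980.6)²] = 1669 N/mm.
Capacity per unit length: φr_n = 0.75 × 0.6 × 550 × (0.707 × 10) = 1750 N/mm.
1669 ≤ 1750 → adequate.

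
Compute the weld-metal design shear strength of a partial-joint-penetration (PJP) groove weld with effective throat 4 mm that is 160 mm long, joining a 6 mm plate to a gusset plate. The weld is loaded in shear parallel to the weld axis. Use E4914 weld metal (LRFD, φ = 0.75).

E49XX → F_EXX = 490 MPa.
Effective throat (given) t_e = 4 mm.
A_we = 4 × 160 = 640 mm².
F_nw = 0.6 F_EXX = 294 MPa.
φR_n = 0.75 × 294 × 640 × 10⁻³ = 141.1 kN.

φR_n ≈ 141 kN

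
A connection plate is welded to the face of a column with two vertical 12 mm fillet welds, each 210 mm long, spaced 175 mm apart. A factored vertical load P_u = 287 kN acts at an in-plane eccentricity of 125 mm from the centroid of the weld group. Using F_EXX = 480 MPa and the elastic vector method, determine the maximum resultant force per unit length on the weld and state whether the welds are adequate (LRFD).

Total weld length L_w = 420 mm. Treat welds as unit-width lines.
Polar moment about centroid: J = 2[d³/12 + d(b/2)²] = 2[210³/12 + 210×87.5²] = 4759000 mm³.
Direct shear f_v = P/L_w = 287×10³ / 420 = 683.3 N/mm (vertical).
Torsion M = P·e = 287×10³ × 125 = 35875000 N·mm.
Critical point at (x, y) = (87.5, 105) from centroid. f_tx = M·y/J = 791.5 N/mm; f_ty = M·x/J = 659.6 N/mm.
Resultant f_max = √[f_tx² + (f_v + f_ty)²] = √[791.5² + (683.3 + 659.6)²] = 1559 N/mm.
Capacity per unit length: φr_n = 0.75 × 0.6 × 480 × (0.707 × 12) = 1833 N/mm.
1559 ≤ 1833 → adequate.

f_max ≈ 1560 N/mm; adequate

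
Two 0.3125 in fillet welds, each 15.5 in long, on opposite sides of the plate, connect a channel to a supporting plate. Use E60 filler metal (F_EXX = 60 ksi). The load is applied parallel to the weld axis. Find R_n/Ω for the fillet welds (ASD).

Effective throat t_e = 0.707 × 0.3125 = 0.2209 in.
Total length L = 31 in; A_we = 0.2209 × 31 = 6.849 in².
F_nw = 0.6 F_EXX = 0.6 × 60 = 36 ksi.
R_n = 36 × 6.849 = 246.6 kips; R_n/Ω = 246.6/2.0 = 123.3 kips.

R_n/Ω ≈ 123 kips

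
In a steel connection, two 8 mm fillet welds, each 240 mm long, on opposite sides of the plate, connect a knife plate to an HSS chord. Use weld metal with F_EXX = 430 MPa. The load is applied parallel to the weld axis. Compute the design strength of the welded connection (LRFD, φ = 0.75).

Effective throat t_e = 0.707 × 8 = 5.656 mm.
Total length L = 480 mm; A_we = 5.656 × 480 = 2715 mm².
F_nw = 0.6 F_EXX = 0.6 × 430 = 258 MPa.
φR_n = 0.75 × 258 × 2715 × 10⁻³ = 525.3 kN.

φR_n ≈ 525 kN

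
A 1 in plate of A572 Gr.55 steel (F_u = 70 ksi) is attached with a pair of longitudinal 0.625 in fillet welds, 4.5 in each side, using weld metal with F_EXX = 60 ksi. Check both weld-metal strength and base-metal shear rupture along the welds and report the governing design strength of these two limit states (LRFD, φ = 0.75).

t_e = 0.707 × 0.625 = 0.4419 in; L = 9 in.
Weld metal: φR_n = 0.75 × 0.6 × 60 × 0.4419 × 9 = 107.4 kip.
Base metal (shear rupture): φR_n = 0.75 × 0.6 × 70 × 1 × 9 = 283.5 kip.
Governing: weld metal.

φR_n ≈ 107 kip (weld metal governs)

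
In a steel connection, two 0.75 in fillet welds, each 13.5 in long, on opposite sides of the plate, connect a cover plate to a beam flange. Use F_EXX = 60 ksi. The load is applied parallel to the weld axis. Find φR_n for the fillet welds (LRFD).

Effective throat t_e = 0.707 × 0.75 = 0.5302 in.
Total length L = 27 in; A_we = 0.5302 × 27 = 14.32 in².
F_nw = 0.6 F_EXX = 0.6 × 60 = 36 ksi.
φR_n = 0.75 × 36 × 14.32 = 386.6 kips.

φR_n ≈ 387 kips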